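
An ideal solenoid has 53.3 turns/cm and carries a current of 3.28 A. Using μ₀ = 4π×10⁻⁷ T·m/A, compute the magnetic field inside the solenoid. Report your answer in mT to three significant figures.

B ≈ 22.0 mT

Inside a long solenoid, B = μ₀nI.
B = (4π×10⁻⁷)(5.330×10^3 m⁻¹)(3.28 A) = 2.197×10^-2 T.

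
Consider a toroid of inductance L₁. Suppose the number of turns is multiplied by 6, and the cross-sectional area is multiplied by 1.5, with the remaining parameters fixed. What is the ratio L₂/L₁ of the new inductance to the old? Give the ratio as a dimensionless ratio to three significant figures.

For a toroid, L ∝ μᵣN²A/R.
L₂/L₁ = (6)^2 × (1.5) = 54.0.

L₂/L₁ = 54.0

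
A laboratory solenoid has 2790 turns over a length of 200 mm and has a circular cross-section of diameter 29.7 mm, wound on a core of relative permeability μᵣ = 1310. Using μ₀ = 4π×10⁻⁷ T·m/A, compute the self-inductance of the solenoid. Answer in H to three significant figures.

L ≈ 44.4 H

A = π(d/2)² = π(1.485×10^-2 m)² = 6.928×10^-4 m².
For a long solenoid, L = μ₀μᵣN²A/ℓ.
L = (4π×10⁻⁷)(1310)(2790)²(6.928×10^-4)/(0.2 m) = 44.39 H.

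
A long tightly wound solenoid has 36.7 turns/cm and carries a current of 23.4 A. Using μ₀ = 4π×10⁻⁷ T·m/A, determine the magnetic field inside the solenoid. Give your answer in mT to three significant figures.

Inside a long solenoid, B = μ₀nI.
B = (4π×10⁻⁷)(3.670×10^3 m⁻¹)(23.4 A) = 0.1079 T.

B ≈ 108 mT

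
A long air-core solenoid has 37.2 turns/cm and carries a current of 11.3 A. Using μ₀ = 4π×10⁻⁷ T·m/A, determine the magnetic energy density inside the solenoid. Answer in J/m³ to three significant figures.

u ≈ 1110 J/m³

B = μ₀nI = (4π×10⁻⁷)(3.720×10^3)(11.3) = 5.282×10^-2 T.
u = B²/(2μ₀) = (5.282×10^-2)²/(2×4π×10⁻⁷) = 1.110×10^3 J/m³.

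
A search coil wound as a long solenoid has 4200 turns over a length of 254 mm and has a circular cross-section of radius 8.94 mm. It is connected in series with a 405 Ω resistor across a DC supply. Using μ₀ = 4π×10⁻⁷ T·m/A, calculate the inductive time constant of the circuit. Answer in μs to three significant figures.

τ ≈ 54.1 μs

A = πr² = π(8.940×10^-3 m)² = 2.511×10^-4 m².
L = μ₀N²A/ℓ = (4π×10⁻⁷)(4200)²(2.511×10^-4)/(0.254) = 2.191×10^-2 H.
τ = L/R = (2.191×10^-2)/(405) = 5.411×10^-5 s.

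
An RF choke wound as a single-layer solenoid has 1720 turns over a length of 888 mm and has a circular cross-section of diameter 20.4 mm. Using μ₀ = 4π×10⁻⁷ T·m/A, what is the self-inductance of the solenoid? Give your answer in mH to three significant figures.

L ≈ 1.37 mH

A = π(d/2)² = π(1.020×10^-2 m)² = 3.269×10^-4 m².
For a long solenoid, L = μ₀N²A/ℓ.
L = (4π×10⁻⁷)(1720)²(3.269×10^-4)/(0.888 m) = 1.368×10^-3 H.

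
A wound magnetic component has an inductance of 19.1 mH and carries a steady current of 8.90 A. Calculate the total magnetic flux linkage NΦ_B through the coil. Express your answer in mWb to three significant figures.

From L = NΦ_B/I, the flux linkage is NΦ_B = LI.
NΦ_B = (1.910×10^-2 H)(8.90 A) = 0.17 Wb.

NΦ_B ≈ 170 mWb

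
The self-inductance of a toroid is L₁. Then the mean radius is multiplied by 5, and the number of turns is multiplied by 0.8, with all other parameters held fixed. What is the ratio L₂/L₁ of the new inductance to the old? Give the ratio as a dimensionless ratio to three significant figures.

L₂/L₁ = 0.128

For a toroid, L ∝ μᵣN²A/R.
L₂/L₁ = (5)^-1 × (0.8)^2 = 0.128.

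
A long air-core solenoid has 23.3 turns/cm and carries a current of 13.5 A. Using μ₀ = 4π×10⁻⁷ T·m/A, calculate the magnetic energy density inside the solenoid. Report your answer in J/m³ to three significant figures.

u ≈ 622 J/m³

B = μ₀nI = (4π×10⁻⁷)(2.330×10^3)(13.5) = 3.953×10^-2 T.
u = B²/(2μ₀) = (3.953×10^-2)²/(2×4π×10⁻⁷) = 621.7 J/m³.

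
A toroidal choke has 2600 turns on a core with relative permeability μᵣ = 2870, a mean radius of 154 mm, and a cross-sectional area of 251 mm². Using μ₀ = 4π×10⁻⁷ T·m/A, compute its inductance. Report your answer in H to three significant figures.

For a thin toroid, L = μ₀μᵣN²A/(2πR).
L = (4π×10⁻⁷)(2870)(2600)²(2.510×10^-4) / (2π×0.154 m) = 6.324 H.

L ≈ 6.32 H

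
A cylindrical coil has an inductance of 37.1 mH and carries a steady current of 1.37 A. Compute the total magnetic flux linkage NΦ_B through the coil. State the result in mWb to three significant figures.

NΦ_B ≈ 50.8 mWb

From L = NΦ_B/I, the flux linkage is NΦ_B = LI.
NΦ_B = (3.710×10^-2 H)(1.37 A) = 5.083×10^-2 Wb.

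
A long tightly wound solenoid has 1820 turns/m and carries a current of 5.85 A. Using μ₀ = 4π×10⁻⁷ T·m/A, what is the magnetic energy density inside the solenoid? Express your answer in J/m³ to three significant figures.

u ≈ 71.2 J/m³

B = μ₀nI = (4π×10⁻⁷)(1.820×10^3)(5.85) = 1.338×10^-2 T.
u = B²/(2μ₀) = (1.338×10^-2)²/(2×4π×10⁻⁷) = 71.23 J/m³.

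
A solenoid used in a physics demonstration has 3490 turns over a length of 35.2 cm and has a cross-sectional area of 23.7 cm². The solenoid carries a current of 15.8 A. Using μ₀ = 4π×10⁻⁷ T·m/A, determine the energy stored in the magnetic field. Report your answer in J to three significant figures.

A = 23.7 cm² = 2.370×10^-3 m².
L = μ₀N²A/ℓ = (4π×10⁻⁷)(3490)²(2.370×10^-3)/(0.352) = 0.1031 H.
U = ½LI² = ½(0.1031)(15.8)² = 12.86 J.

U ≈ 12.9 J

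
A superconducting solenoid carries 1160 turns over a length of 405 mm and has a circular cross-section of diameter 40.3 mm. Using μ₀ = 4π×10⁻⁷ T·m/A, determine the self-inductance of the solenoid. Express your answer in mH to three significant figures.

L ≈ 5.33 mH

A = π(d/2)² = π(2.015×10^-2 m)² = 1.276×10^-3 m².
For a long solenoid, L = μ₀N²A/ℓ.
L = (4π×10⁻⁷)(1160)²(1.276×10^-3)/(0.405 m) = 5.326×10^-3 H.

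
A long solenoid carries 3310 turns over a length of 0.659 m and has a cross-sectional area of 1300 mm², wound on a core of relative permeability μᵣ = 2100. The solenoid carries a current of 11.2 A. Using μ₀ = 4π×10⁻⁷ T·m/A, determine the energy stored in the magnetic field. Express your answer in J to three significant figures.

A = 1300 mm² = 1.300×10^-3 m².
L = μ₀μᵣN²A/ℓ = (4π×10⁻⁷)(2100)(3310)²(1.300×10^-3)/(0.659) = 57.04 H.
U = ½LI² = ½(57.04)(11.2)² = 3.577×10^3 J.

U ≈ 3580 J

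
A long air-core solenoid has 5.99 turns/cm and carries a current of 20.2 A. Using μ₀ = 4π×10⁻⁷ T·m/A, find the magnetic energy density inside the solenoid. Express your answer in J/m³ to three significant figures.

B = μ₀nI = (4π×10⁻⁷)(599)(20.2) = 1.521×10^-2 T.
u = B²/(2μ₀) = (1.521×10^-2)²/(2×4π×10⁻⁷) = 91.99 J/m³.

u ≈ 92.0 J/m³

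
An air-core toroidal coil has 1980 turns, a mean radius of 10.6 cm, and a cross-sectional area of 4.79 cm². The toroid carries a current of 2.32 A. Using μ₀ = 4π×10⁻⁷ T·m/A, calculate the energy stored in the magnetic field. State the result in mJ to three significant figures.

U ≈ 9.54 mJ

L = μ₀N²A/(2πR) = (4π×10⁻⁷)(1980)²(4.790×10^-4)/(2π×0.106) = 3.543×10^-3 H.
U = ½LI² = ½(3.543×10^-3)(2.32)² = 9.535×10^-3 J.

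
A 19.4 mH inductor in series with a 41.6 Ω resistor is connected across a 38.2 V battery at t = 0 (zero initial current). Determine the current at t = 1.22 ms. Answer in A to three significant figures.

τ = L/R = 1.940×10^-2/41.6 = 4.663×10^-4 s; final current I_∞ = ε/R = 38.2/41.6 = 0.9183 A.
I(t) = I_∞(1 − e^(−t/τ)) with t/τ = 2.616.
I = (0.9183)(1 − e^(−2.616)) = 0.8512 A.

I ≈ 0.851 A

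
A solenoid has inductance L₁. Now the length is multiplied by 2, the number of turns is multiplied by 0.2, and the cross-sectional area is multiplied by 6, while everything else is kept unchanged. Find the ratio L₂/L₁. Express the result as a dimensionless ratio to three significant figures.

For a solenoid, L ∝ μᵣN²A/ℓ.
L₂/L₁ = (2)^-1 × (0.2)^2 × (6) = 0.120.

L₂/L₁ = 0.120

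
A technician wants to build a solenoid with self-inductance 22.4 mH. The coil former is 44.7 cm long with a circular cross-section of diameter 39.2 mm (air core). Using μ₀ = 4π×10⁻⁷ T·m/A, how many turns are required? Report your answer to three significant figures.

N ≈ 2570 turns

A = π(d/2)² = π(1.960×10^-2 m)² = 1.207×10^-3 m².
From L = μ₀N²A/ℓ, N = √(Lℓ / (μ₀A)).
N = √[(2.240×10^-2)(0.447) / ((4π×10⁻⁷)×1.207×10^-3)] = √(6.602×10^6) ≈ 2569.5.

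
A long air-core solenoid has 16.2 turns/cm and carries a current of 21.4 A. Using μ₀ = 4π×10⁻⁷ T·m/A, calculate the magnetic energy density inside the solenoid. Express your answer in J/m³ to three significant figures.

B = μ₀nI = (4π×10⁻⁷)(1.620×10^3)(21.4) = 4.357×10^-2 T.
u = B²/(2μ₀) = (4.357×10^-2)²/(2×4π×10⁻⁷) = 755.2 J/m³.

u ≈ 755 J/m³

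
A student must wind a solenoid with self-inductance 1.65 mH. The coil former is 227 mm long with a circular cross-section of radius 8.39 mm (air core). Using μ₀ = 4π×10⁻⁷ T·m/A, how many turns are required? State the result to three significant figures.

A = πr² = π(8.390×10^-3 m)² = 2.211×10^-4 m².
From L = μ₀N²A/ℓ, N = √(Lℓ / (μ₀A)).
N = √[(1.650×10^-3)(0.227) / ((4π×10⁻⁷)×2.211×10^-4)] = √(1.348×10^6) ≈ 1160.9.

N ≈ 1160 turns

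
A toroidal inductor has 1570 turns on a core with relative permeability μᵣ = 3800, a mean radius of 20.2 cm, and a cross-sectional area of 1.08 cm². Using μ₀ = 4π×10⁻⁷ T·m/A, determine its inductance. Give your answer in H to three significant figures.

L ≈ 1.00 H

For a thin toroid, L = μ₀μᵣN²A/(2πR).
L = (4π×10⁻⁷)(3800)(1570)²(1.080×10^-4) / (2π×0.202 m) = 1.002 H.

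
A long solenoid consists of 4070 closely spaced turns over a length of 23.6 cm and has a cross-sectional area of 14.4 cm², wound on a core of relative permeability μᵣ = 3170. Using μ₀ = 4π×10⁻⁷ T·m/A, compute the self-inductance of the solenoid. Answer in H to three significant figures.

A = 14.4 cm² = 1.440×10^-3 m².
For a long solenoid, L = μ₀μᵣN²A/ℓ.
L = (4π×10⁻⁷)(3170)(4070)²(1.440×10^-3)/(0.236 m) = 402.6 H.

L ≈ 403 H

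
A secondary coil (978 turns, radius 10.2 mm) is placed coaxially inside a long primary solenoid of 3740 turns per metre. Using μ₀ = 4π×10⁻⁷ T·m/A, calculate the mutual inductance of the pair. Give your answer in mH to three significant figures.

The outer solenoid produces a uniform field B₁ = μ₀n₁I₁ across the inner coil,
so the flux linkage is N₂Φ = N₂B₁A₂ = μ₀n₁N₂A₂·I₁, giving M = μ₀n₁N₂A₂.
A₂ = πr² = π(1.020×10^-2 m)² = 3.269×10^-4 m².
M = (4π×10⁻⁷)(3740)(978)(3.269×10^-4) = 1.502×10^-3 H.

M ≈ 1.50 mH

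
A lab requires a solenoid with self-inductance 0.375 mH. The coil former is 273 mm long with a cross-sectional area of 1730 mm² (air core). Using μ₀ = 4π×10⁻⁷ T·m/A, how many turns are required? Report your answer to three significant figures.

N ≈ 217 turns

A = 1730 mm² = 1.730×10^-3 m².
From L = μ₀N²A/ℓ, N = √(Lℓ / (μ₀A)).
N = √[(3.750×10^-4)(0.273) / ((4π×10⁻⁷)×1.730×10^-3)] = √(4.709×10^4) ≈ 217.0.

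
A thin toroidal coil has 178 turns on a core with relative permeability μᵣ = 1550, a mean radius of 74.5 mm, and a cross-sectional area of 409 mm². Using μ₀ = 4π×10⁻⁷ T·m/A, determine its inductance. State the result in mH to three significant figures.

L ≈ 53.9 mH

For a thin toroid, L = μ₀μᵣN²A/(2πR).
L = (4π×10⁻⁷)(1550)(178)²(4.090×10^-4) / (2π×7.450×10^-2 m) = 5.392×10^-2 H.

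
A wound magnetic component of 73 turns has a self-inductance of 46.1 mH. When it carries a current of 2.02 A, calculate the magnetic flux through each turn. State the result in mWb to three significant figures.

From L = NΦ_B/I, the flux per turn is Φ_B = LI/N.
Φ_B = (4.610×10^-2 H)(2.02 A)/73 = 1.276×10^-3 Wb.

Φ_B ≈ 1.28 mWb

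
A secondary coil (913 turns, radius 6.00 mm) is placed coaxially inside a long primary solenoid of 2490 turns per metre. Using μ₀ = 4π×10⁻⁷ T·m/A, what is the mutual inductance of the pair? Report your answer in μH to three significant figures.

The outer solenoid produces a uniform field B₁ = μ₀n₁I₁ across the inner coil,
so the flux linkage is N₂Φ = N₂B₁A₂ = μ₀n₁N₂A₂·I₁, giving M = μ₀n₁N₂A₂.
A₂ = πr² = π(6.000×10^-3 m)² = 1.131×10^-4 m².
M = (4π×10⁻⁷)(2490)(913)(1.131×10^-4) = 3.231×10^-4 H.

M ≈ 323 μH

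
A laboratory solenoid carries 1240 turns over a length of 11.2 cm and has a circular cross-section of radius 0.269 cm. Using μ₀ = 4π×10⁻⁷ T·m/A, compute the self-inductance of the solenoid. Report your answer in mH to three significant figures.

A = πr² = π(2.690×10^-3 m)² = 2.273×10^-5 m².
For a long solenoid, L = μ₀N²A/ℓ.
L = (4π×10⁻⁷)(1240)²(2.273×10^-5)/(0.112 m) = 3.922×10^-4 H.

L ≈ 0.392 mH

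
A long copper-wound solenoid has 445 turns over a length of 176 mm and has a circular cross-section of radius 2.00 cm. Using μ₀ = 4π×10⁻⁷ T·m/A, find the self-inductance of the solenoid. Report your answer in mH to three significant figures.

L ≈ 1.78 mH

A = πr² = π(2.000×10^-2 m)² = 1.257×10^-3 m².
For a long solenoid, L = μ₀N²A/ℓ.
L = (4π×10⁻⁷)(445)²(1.257×10^-3)/(0.176 m) = 1.777×10^-3 H.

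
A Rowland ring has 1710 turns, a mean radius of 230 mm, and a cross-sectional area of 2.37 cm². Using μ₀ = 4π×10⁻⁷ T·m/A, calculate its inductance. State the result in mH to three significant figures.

For a thin toroid, L = μ₀N²A/(2πR).
L = (4π×10⁻⁷)(1710)²(2.370×10^-4) / (2π×0.23 m) = 6.026×10^-4 H.

L ≈ 0.603 mH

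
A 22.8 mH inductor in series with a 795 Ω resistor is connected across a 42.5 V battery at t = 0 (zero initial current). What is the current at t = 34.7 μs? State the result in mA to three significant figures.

τ = L/R = 2.280×10^-2/795 = 2.868×10^-5 s; final current I_∞ = ε/R = 42.5/795 = 5.346×10^-2 A.
I(t) = I_∞(1 − e^(−t/τ)) with t/τ = 1.210.
I = (5.346×10^-2)(1 − e^(−1.210)) = 3.752×10^-2 A.

I ≈ 37.5 mA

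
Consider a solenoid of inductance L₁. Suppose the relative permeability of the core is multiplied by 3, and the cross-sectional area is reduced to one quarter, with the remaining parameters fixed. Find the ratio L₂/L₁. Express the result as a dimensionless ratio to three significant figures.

For a solenoid, L ∝ μᵣN²A/ℓ.
L₂/L₁ = (3) × (0.25) = 0.750.

L₂/L₁ = 0.750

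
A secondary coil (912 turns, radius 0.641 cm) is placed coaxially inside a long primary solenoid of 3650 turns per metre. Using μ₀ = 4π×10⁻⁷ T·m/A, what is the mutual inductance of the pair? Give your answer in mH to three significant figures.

M ≈ 0.540 mH

The outer solenoid produces a uniform field B₁ = μ₀n₁I₁ across the inner coil,
so the flux linkage is N₂Φ = N₂B₁A₂ = μ₀n₁N₂A₂·I₁, giving M = μ₀n₁N₂A₂.
A₂ = πr² = π(6.410×10^-3 m)² = 1.291×10^-4 m².
M = (4π×10⁻⁷)(3650)(912)(1.291×10^-4) = 5.400×10^-4 H.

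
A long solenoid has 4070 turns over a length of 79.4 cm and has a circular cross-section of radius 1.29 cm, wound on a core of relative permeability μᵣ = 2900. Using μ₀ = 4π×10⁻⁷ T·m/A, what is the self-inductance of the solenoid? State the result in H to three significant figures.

L ≈ 39.7 H

A = πr² = π(1.290×10^-2 m)² = 5.228×10^-4 m².
For a long solenoid, L = μ₀μᵣN²A/ℓ.
L = (4π×10⁻⁷)(2900)(4070)²(5.228×10^-4)/(0.794 m) = 39.747 H.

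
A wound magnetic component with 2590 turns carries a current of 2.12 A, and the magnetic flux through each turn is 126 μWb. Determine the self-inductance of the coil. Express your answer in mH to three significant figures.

L ≈ 154 mH

Self-inductance is defined by L = NΦ_B/I (flux linkage over current).
L = (2590)(1.260×10^-4 Wb)/(2.12 A) = 0.1539 H.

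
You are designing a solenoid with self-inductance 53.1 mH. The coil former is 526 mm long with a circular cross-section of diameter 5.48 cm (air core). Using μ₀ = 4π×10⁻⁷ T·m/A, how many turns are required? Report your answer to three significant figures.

A = π(d/2)² = π(2.740×10^-2 m)² = 2.359×10^-3 m².
From L = μ₀N²A/ℓ, N = √(Lℓ / (μ₀A)).
N = √[(5.310×10^-2)(0.526) / ((4π×10⁻⁷)×2.359×10^-3)] = √(9.424×10^6) ≈ 3069.8.

N ≈ 3070 turns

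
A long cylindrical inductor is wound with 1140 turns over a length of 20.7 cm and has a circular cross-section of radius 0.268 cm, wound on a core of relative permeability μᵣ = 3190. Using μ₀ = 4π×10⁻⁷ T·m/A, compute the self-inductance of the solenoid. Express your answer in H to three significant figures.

A = πr² = π(2.680×10^-3 m)² = 2.256×10^-5 m².
For a long solenoid, L = μ₀μᵣN²A/ℓ.
L = (4π×10⁻⁷)(3190)(1140)²(2.256×10^-5)/(0.207 m) = 0.5679 H.

L ≈ 0.568 H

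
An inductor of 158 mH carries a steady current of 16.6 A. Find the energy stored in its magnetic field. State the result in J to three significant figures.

U ≈ 21.8 J

Stored magnetic energy: U = ½LI².
U = ½(0.158 H)(16.6 A)² = 21.77 J.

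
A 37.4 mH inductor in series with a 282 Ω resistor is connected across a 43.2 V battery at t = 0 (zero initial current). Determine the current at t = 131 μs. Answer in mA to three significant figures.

I ≈ 96.1 mA

τ = L/R = 3.740×10^-2/282 = 1.326×10^-4 s; final current I_∞ = ε/R = 43.2/282 = 0.1532 A.
I(t) = I_∞(1 − e^(−t/τ)) with t/τ = 0.988.
I = (0.1532)(1 − e^(−0.988)) = 9.614×10^-2 A.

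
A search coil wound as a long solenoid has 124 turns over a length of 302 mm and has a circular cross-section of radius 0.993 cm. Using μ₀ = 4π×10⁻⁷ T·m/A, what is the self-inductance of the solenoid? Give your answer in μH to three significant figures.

L ≈ 19.8 μH

A = πr² = π(9.930×10^-3 m)² = 3.098×10^-4 m².
For a long solenoid, L = μ₀N²A/ℓ.
L = (4π×10⁻⁷)(124)²(3.098×10^-4)/(0.302 m) = 1.982×10^-5 H.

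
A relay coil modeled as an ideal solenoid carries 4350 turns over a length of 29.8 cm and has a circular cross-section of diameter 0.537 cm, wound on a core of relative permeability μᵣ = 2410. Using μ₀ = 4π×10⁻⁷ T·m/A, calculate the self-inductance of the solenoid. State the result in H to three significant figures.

L ≈ 4.36 H

A = π(d/2)² = π(2.685×10^-3 m)² = 2.2648×10^-5 m².
For a long solenoid, L = μ₀μᵣN²A/ℓ.
L = (4π×10⁻⁷)(2410)(4350)²(2.2648×10^-5)/(0.298 m) = 4.355 H.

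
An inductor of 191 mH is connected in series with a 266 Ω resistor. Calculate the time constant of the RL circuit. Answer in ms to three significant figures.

τ = L/R = (0.191 H)/(266 Ω) = 7.180×10^-4 s.

τ ≈ 0.718 ms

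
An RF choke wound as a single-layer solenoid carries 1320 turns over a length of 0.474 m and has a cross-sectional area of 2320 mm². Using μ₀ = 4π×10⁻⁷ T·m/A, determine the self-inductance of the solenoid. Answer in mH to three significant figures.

A = 2320 mm² = 2.320×10^-3 m².
For a long solenoid, L = μ₀N²A/ℓ.
L = (4π×10⁻⁷)(1320)²(2.320×10^-3)/(0.474 m) = 1.072×10^-2 H.

L ≈ 10.7 mH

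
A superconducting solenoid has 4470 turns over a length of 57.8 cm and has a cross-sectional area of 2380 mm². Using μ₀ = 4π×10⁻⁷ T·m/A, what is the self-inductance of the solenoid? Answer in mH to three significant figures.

L ≈ 103 mH

A = 2380 mm² = 2.380×10^-3 m².
For a long solenoid, L = μ₀N²A/ℓ.
L = (4π×10⁻⁷)(4470)²(2.380×10^-3)/(0.578 m) = 0.1034 H.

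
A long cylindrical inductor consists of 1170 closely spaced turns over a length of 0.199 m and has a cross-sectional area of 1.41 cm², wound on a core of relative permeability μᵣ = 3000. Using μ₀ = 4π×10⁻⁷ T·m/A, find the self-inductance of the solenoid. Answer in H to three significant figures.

A = 1.41 cm² = 1.410×10^-4 m².
For a long solenoid, L = μ₀μᵣN²A/ℓ.
L = (4π×10⁻⁷)(3000)(1170)²(1.410×10^-4)/(0.199 m) = 3.657 H.

L ≈ 3.66 H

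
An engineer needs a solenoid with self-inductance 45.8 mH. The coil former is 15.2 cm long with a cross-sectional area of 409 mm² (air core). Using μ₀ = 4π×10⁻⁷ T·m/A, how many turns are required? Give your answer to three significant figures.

N ≈ 3680 turns

A = 409 mm² = 4.090×10^-4 m².
From L = μ₀N²A/ℓ, N = √(Lℓ / (μ₀A)).
N = √[(4.580×10^-2)(0.152) / ((4π×10⁻⁷)×4.090×10^-4)] = √(1.354×10^7) ≈ 3680.3.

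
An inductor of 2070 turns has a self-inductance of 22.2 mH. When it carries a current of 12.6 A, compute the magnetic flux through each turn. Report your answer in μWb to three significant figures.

Φ_B ≈ 135 μWb

From L = NΦ_B/I, the flux per turn is Φ_B = LI/N.
Φ_B = (2.220×10^-2 H)(12.6 A)/2070 = 1.351×10^-4 Wb.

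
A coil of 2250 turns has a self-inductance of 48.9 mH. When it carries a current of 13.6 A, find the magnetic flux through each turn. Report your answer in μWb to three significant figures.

Φ_B ≈ 296 μWb

From L = NΦ_B/I, the flux per turn is Φ_B = LI/N.
Φ_B = (4.890×10^-2 H)(13.6 A)/2250 = 2.956×10^-4 Wb.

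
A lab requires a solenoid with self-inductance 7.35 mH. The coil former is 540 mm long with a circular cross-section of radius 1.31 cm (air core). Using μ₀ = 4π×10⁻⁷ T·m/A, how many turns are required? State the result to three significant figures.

A = πr² = π(1.310×10^-2 m)² = 5.391×10^-4 m².
From L = μ₀N²A/ℓ, N = √(Lℓ / (μ₀A)).
N = √[(7.350×10^-3)(0.54) / ((4π×10⁻⁷)×5.391×10^-4)] = √(5.858×10^6) ≈ 2420.4.

N ≈ 2420 turns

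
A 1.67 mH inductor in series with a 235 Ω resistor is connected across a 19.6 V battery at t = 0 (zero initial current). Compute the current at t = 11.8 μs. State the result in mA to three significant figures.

τ = L/R = 1.670×10^-3/235 = 7.106×10^-6 s; final current I_∞ = ε/R = 19.6/235 = 8.340×10^-2 A.
I(t) = I_∞(1 − e^(−t/τ)) with t/τ = 1.660.
I = (8.340×10^-2)(1 − e^(−1.660)) = 6.755×10^-2 A.

I ≈ 67.6 mA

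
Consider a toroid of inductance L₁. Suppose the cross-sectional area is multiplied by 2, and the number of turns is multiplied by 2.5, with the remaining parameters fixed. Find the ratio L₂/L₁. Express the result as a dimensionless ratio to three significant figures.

L₂/L₁ = 12.5

For a toroid, L ∝ μᵣN²A/R.
L₂/L₁ = (2) × (2.5)^2 = 12.5.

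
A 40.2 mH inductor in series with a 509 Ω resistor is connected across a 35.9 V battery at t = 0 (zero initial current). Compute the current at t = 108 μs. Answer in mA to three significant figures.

I ≈ 52.6 mA

τ = L/R = 4.020×10^-2/509 = 7.898×10^-5 s; final current I_∞ = ε/R = 35.9/509 = 7.053×10^-2 A.
I(t) = I_∞(1 − e^(−t/τ)) with t/τ = 1.367.
I = (7.053×10^-2)(1 − e^(−1.367)) = 5.256×10^-2 A.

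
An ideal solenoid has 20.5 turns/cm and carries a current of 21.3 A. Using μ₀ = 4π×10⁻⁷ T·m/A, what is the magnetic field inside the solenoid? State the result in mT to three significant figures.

B ≈ 54.9 mT

Inside a long solenoid, B = μ₀nI.
B = (4π×10⁻⁷)(2.050×10^3 m⁻¹)(21.3 A) = 5.487×10^-2 T.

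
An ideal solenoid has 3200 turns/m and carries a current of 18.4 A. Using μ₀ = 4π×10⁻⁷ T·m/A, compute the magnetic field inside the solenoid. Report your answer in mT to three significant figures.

Inside a long solenoid, B = μ₀nI.
B = (4π×10⁻⁷)(3.200×10^3 m⁻¹)(18.4 A) = 7.399×10^-2 T.

B ≈ 74.0 mT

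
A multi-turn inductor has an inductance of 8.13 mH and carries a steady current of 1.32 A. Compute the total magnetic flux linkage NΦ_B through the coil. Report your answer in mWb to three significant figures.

From L = NΦ_B/I, the flux linkage is NΦ_B = LI.
NΦ_B = (8.130×10^-3 H)(1.32 A) = 1.073×10^-2 Wb.

NΦ_B ≈ 10.7 mWb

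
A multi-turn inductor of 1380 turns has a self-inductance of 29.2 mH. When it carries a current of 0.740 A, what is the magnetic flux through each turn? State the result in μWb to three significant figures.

Φ_B ≈ 15.7 μWb

From L = NΦ_B/I, the flux per turn is Φ_B = LI/N.
Φ_B = (2.920×10^-2 H)(0.740 A)/1380 = 1.566×10^-5 Wb.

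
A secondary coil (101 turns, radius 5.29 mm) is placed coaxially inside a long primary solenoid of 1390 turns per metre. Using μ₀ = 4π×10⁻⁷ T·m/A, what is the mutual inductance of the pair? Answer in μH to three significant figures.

M ≈ 15.5 μH

The outer solenoid produces a uniform field B₁ = μ₀n₁I₁ across the inner coil,
so the flux linkage is N₂Φ = N₂B₁A₂ = μ₀n₁N₂A₂·I₁, giving M = μ₀n₁N₂A₂.
A₂ = πr² = π(5.290×10^-3 m)² = 8.791×10^-5 m².
M = (4π×10⁻⁷)(1390)(101)(8.791×10^-5) = 1.551×10^-5 H.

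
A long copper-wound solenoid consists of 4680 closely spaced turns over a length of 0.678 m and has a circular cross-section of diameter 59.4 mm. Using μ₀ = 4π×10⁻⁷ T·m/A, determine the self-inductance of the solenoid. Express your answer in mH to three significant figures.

L ≈ 112 mH

A = π(d/2)² = π(2.970×10^-2 m)² = 2.771×10^-3 m².
For a long solenoid, L = μ₀N²A/ℓ.
L = (4π×10⁻⁷)(4680)²(2.771×10^-3)/(0.678 m) = 0.112495 H.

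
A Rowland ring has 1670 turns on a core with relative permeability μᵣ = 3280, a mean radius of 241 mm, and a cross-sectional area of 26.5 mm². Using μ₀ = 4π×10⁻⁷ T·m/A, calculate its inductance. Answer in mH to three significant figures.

For a thin toroid, L = μ₀μᵣN²A/(2πR).
L = (4π×10⁻⁷)(3280)(1670)²(2.650×10^-5) / (2π×0.241 m) = 0.2012 H.

L ≈ 201 mH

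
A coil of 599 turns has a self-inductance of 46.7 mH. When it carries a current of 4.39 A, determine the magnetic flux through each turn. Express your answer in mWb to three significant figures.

From L = NΦ_B/I, the flux per turn is Φ_B = LI/N.
Φ_B = (4.670×10^-2 H)(4.39 A)/599 = 3.423×10^-4 Wb.

Φ_B ≈ 0.342 mWb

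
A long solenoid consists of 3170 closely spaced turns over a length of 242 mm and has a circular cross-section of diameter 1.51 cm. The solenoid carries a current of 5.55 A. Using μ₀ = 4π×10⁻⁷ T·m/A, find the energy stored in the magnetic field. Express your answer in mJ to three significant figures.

U ≈ 144 mJ

A = π(d/2)² = π(7.550×10^-3 m)² = 1.791×10^-4 m².
L = μ₀N²A/ℓ = (4π×10⁻⁷)(3170)²(1.791×10^-4)/(0.242) = 9.3445×10^-3 H.
U = ½LI² = ½(9.3445×10^-3)(5.55)² = 0.1439 J.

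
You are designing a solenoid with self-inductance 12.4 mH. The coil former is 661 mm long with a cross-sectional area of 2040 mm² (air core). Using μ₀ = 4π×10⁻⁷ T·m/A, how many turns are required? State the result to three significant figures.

A = 2040 mm² = 2.040×10^-3 m².
From L = μ₀N²A/ℓ, N = √(Lℓ / (μ₀A)).
N = √[(1.240×10^-2)(0.661) / ((4π×10⁻⁷)×2.040×10^-3)] = √(3.197×10^6) ≈ 1788.1.

N ≈ 1790 turns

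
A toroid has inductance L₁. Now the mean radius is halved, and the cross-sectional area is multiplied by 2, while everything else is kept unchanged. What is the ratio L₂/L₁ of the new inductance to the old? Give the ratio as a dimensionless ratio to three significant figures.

L₂/L₁ = 4.00

For a toroid, L ∝ μᵣN²A/R.
L₂/L₁ = (0.5)^-1 × (2) = 4.00.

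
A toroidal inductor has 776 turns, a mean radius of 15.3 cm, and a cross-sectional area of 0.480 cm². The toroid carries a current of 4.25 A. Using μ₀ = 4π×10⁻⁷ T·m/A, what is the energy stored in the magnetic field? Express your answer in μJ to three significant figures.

U ≈ 341 μJ

L = μ₀N²A/(2πR) = (4π×10⁻⁷)(776)²(4.800×10^-5)/(2π×0.153) = 3.778×10^-5 H.
U = ½LI² = ½(3.778×10^-5)(4.25)² = 3.412×10^-4 J.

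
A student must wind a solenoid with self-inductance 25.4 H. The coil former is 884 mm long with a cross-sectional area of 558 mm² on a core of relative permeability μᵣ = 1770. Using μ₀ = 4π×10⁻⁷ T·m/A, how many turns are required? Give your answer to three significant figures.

A = 558 mm² = 5.580×10^-4 m².
From L = μ₀μᵣN²A/ℓ, N = √(Lℓ / (μ₀μᵣA)).
N = √[(25.4)(0.884) / ((4π×10⁻⁷)(1770)×5.580×10^-4)] = √(1.809×10^7) ≈ 4253.4.

N ≈ 4250 turns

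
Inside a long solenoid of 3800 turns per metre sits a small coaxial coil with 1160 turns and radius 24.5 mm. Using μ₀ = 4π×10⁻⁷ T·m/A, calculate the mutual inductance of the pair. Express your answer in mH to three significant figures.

M ≈ 10.4 mH

The outer solenoid produces a uniform field B₁ = μ₀n₁I₁ across the inner coil,
so the flux linkage is N₂Φ = N₂B₁A₂ = μ₀n₁N₂A₂·I₁, giving M = μ₀n₁N₂A₂.
A₂ = πr² = π(2.450×10^-2 m)² = 1.886×10^-3 m².
M = (4π×10⁻⁷)(3800)(1160)(1.886×10^-3) = 1.0446×10^-2 H.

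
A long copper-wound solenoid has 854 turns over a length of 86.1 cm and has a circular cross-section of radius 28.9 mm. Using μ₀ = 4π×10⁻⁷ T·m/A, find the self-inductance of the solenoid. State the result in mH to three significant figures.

L ≈ 2.79 mH

A = πr² = π(2.890×10^-2 m)² = 2.624×10^-3 m².
For a long solenoid, L = μ₀N²A/ℓ.
L = (4π×10⁻⁷)(854)²(2.624×10^-3)/(0.861 m) = 2.793×10^-3 H.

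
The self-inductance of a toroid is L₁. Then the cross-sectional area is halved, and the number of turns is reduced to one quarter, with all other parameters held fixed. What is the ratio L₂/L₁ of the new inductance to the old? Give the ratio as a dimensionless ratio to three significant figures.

For a toroid, L ∝ μᵣN²A/R.
L₂/L₁ = (0.5) × (0.25)^2 = 0.0313.

L₂/L₁ = 0.0313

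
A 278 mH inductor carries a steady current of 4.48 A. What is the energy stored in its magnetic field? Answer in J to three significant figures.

U ≈ 2.79 J

Stored magnetic energy: U = ½LI².
U = ½(0.278 H)(4.48 A)² = 2.79 J.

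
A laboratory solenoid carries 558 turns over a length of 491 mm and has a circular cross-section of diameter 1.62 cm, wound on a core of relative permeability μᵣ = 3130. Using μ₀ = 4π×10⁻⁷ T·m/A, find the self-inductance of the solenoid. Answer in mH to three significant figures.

A = π(d/2)² = π(8.100×10^-3 m)² = 2.061×10^-4 m².
For a long solenoid, L = μ₀μᵣN²A/ℓ.
L = (4π×10⁻⁷)(3130)(558)²(2.061×10^-4)/(0.491 m) = 0.5141 H.

L ≈ 514 mH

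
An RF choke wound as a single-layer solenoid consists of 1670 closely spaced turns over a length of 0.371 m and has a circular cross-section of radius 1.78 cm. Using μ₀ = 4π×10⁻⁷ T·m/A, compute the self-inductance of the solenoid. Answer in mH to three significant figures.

A = πr² = π(1.780×10^-2 m)² = 9.954×10^-4 m².
For a long solenoid, L = μ₀N²A/ℓ.
L = (4π×10⁻⁷)(1670)²(9.954×10^-4)/(0.371 m) = 9.403×10^-3 H.

L ≈ 9.40 mH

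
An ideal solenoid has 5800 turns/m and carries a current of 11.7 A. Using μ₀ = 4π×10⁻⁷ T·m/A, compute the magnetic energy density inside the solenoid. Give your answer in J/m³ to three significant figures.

u ≈ 2890 J/m³

B = μ₀nI = (4π×10⁻⁷)(5.800×10^3)(11.7) = 8.528×10^-2 T.
u = B²/(2μ₀) = (8.528×10^-2)²/(2×4π×10⁻⁷) = 2.893×10^3 J/m³.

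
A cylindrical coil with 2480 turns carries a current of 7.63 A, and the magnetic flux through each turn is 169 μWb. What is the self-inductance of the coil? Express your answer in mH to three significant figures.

L ≈ 54.9 mH

Self-inductance is defined by L = NΦ_B/I (flux linkage over current).
L = (2480)(1.690×10^-4 Wb)/(7.63 A) = 5.493×10^-2 H.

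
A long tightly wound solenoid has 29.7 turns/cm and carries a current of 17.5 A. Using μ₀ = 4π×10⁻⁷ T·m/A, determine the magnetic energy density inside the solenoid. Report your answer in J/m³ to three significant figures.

u ≈ 1700 J/m³

B = μ₀nI = (4π×10⁻⁷)(2.970×10^3)(17.5) = 6.531×10^-2 T.
u = B²/(2μ₀) = (6.531×10^-2)²/(2×4π×10⁻⁷) = 1.697×10^3 J/m³.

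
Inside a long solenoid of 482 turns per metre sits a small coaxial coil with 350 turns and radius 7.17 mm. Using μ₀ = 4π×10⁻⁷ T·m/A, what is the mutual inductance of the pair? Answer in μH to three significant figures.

M ≈ 34.2 μH

The outer solenoid produces a uniform field B₁ = μ₀n₁I₁ across the inner coil,
so the flux linkage is N₂Φ = N₂B₁A₂ = μ₀n₁N₂A₂·I₁, giving M = μ₀n₁N₂A₂.
A₂ = πr² = π(7.170×10^-3 m)² = 1.615×10^-4 m².
M = (4π×10⁻⁷)(482)(350)(1.615×10^-4) = 3.424×10^-5 H.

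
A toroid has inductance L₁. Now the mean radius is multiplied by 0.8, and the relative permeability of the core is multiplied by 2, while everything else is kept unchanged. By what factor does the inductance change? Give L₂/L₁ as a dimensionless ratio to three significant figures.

For a toroid, L ∝ μᵣN²A/R.
L₂/L₁ = (0.8)^-1 × (2) = 2.50.

L₂/L₁ = 2.50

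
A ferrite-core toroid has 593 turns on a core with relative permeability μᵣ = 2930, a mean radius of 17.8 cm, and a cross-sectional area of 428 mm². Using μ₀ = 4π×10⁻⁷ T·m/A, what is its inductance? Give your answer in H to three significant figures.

For a thin toroid, L = μ₀μᵣN²A/(2πR).
L = (4π×10⁻⁷)(2930)(593)²(4.280×10^-4) / (2π×0.178 m) = 0.49549 H.

L ≈ 0.495 H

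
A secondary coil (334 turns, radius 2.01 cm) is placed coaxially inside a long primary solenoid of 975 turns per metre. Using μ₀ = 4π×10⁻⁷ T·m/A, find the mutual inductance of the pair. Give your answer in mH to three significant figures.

M ≈ 0.519 mH

The outer solenoid produces a uniform field B₁ = μ₀n₁I₁ across the inner coil,
so the flux linkage is N₂Φ = N₂B₁A₂ = μ₀n₁N₂A₂·I₁, giving M = μ₀n₁N₂A₂.
A₂ = πr² = π(2.010×10^-2 m)² = 1.269×10^-3 m².
M = (4π×10⁻⁷)(975)(334)(1.269×10^-3) = 5.194×10^-4 H.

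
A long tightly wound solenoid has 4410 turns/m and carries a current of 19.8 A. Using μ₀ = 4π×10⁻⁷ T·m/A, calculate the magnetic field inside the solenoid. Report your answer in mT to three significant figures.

B ≈ 110 mT

Inside a long solenoid, B = μ₀nI.
B = (4π×10⁻⁷)(4.410×10^3 m⁻¹)(19.8 A) = 0.1097 T.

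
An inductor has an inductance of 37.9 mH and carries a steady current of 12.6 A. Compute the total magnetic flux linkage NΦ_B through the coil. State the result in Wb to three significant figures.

From L = NΦ_B/I, the flux linkage is NΦ_B = LI.
NΦ_B = (3.790×10^-2 H)(12.6 A) = 0.4775 Wb.

NΦ_B ≈ 0.478 Wb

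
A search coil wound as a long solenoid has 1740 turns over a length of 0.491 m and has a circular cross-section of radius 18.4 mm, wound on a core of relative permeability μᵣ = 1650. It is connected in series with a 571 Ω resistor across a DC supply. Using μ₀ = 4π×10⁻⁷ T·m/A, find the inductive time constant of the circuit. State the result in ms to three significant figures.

A = πr² = π(1.840×10^-2 m)² = 1.064×10^-3 m².
L = μ₀μᵣN²A/ℓ = (4π×10⁻⁷)(1650)(1740)²(1.064×10^-3)/(0.491) = 13.6 H.
τ = L/R = (13.6)/(571) = 2.382×10^-2 s.

τ ≈ 23.8 ms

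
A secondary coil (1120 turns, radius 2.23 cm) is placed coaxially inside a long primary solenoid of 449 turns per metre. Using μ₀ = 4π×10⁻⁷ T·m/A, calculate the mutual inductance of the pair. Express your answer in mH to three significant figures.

M ≈ 0.987 mH

The outer solenoid produces a uniform field B₁ = μ₀n₁I₁ across the inner coil,
so the flux linkage is N₂Φ = N₂B₁A₂ = μ₀n₁N₂A₂·I₁, giving M = μ₀n₁N₂A₂.
A₂ = πr² = π(2.230×10^-2 m)² = 1.562×10^-3 m².
M = (4π×10⁻⁷)(449)(1120)(1.562×10^-3) = 9.873×10^-4 H.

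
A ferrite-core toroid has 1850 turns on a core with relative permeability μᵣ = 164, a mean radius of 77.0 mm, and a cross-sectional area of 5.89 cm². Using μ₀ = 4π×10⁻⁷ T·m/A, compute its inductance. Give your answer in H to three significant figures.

L ≈ 0.859 H

For a thin toroid, L = μ₀μᵣN²A/(2πR).
L = (4π×10⁻⁷)(164)(1850)²(5.890×10^-4) / (2π×7.700×10^-2 m) = 0.8587 H.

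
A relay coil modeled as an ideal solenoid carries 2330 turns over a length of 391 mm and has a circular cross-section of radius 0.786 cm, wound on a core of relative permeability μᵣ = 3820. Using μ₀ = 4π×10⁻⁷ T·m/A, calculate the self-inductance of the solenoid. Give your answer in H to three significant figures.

L ≈ 12.9 H

A = πr² = π(7.860×10^-3 m)² = 1.941×10^-4 m².
For a long solenoid, L = μ₀μᵣN²A/ℓ.
L = (4π×10⁻⁷)(3820)(2330)²(1.941×10^-4)/(0.391 m) = 12.94 H.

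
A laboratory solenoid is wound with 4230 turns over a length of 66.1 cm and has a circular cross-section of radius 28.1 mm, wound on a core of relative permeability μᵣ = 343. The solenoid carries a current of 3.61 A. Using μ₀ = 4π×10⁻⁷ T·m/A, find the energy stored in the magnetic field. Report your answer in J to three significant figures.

A = πr² = π(2.810×10^-2 m)² = 2.481×10^-3 m².
L = μ₀μᵣN²A/ℓ = (4π×10⁻⁷)(343)(4230)²(2.481×10^-3)/(0.661) = 28.94 H.
U = ½LI² = ½(28.94)(3.61)² = 188.6 J.

U ≈ 189 J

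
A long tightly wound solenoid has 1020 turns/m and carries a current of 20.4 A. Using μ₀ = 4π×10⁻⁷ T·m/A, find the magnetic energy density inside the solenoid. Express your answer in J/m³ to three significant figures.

B = μ₀nI = (4π×10⁻⁷)(1.020×10^3)(20.4) = 2.6148×10^-2 T.
u = B²/(2μ₀) = (2.6148×10^-2)²/(2×4π×10⁻⁷) = 272 J/m³.

u ≈ 272 J/m³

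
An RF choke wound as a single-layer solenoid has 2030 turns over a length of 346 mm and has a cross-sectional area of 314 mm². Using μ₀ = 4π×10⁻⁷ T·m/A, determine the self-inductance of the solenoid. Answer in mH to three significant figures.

L ≈ 4.70 mH

A = 314 mm² = 3.140×10^-4 m².
For a long solenoid, L = μ₀N²A/ℓ.
L = (4π×10⁻⁷)(2030)²(3.140×10^-4)/(0.346 m) = 4.700×10^-3 H.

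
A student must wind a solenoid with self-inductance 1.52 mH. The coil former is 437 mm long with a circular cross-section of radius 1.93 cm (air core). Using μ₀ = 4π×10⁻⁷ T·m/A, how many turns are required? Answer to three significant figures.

N ≈ 672 turns

A = πr² = π(1.930×10^-2 m)² = 1.170×10^-3 m².
From L = μ₀N²A/ℓ, N = √(Lℓ / (μ₀A)).
N = √[(1.520×10^-3)(0.437) / ((4π×10⁻⁷)×1.170×10^-3)] = √(4.517×10^5) ≈ 672.1.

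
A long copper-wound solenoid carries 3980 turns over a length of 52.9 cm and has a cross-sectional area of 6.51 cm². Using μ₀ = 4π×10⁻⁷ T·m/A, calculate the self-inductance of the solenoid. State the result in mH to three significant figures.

A = 6.51 cm² = 6.510×10^-4 m².
For a long solenoid, L = μ₀N²A/ℓ.
L = (4π×10⁻⁷)(3980)²(6.510×10^-4)/(0.529 m) = 2.450×10^-2 H.

L ≈ 24.5 mH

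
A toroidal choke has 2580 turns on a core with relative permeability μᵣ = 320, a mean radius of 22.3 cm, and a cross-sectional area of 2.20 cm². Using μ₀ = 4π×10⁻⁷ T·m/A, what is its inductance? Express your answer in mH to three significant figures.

For a thin toroid, L = μ₀μᵣN²A/(2πR).
L = (4π×10⁻⁷)(320)(2580)²(2.200×10^-4) / (2π×0.223 m) = 0.4203 H.

L ≈ 420 mH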